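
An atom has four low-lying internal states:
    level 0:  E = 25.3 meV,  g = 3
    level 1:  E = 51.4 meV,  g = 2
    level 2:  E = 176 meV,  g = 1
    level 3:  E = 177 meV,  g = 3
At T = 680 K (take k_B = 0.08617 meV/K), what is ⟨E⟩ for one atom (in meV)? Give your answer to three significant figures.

k_BT = 0.08617 × 680 K = 58.596 meV.
Eᵢ/kT = 0.43177, 0.87719, 3.0036, 3.0207.
Z = Σ gᵢe^(−Eᵢ/kT) = 3·e^(−0.43177) + 2·e^(−0.87719) + 1·e^(−3.0036) + 3·e^(−3.0207) = 1.9481 + 0.83190 + 0.049608 + 0.14630 = 2.9759.
⟨E⟩ = Σ Eᵢ gᵢe^(−Eᵢ/kT) / Z = (25.3·1.9481 + 51.4·0.83190 + 176·0.049608 + 177·0.14630) / 2.9759 = 42.6 meV.

42.6 meV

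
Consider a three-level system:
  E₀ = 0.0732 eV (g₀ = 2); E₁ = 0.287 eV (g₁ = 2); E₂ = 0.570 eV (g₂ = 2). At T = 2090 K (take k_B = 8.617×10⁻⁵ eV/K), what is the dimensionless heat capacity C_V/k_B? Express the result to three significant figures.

k_BT = 8.617×10⁻⁵ × 2090 K = 0.18010 eV.
Eᵢ/kT = 0.40644, 1.5936, 3.1649.
Z = Σ gᵢe^(−Eᵢ/kT) = 2·e^(−0.40644) + 2·e^(−1.5936) + 2·e^(−3.1649) = 1.3320 + 0.40639 + 0.084437 = 1.8228.
⟨E⟩ = 0.14388 eV, ⟨E²⟩ = 0.037330 eV².
C_V/k_B = (⟨E²⟩ − ⟨E⟩²)/(kT)² = (0.037330 − 0.020701)/0.032436 = 0.513.

0.513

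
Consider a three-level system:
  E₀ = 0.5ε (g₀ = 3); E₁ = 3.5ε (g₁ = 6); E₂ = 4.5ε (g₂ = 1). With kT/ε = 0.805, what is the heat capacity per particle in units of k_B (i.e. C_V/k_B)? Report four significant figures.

0.6579

Eᵢ/kT = 0.621118, 4.34783, 5.59006.
Z = Σ gᵢe^(−Eᵢ/kT) = 3·e^(−0.621118) + 6·e^(−4.34783) + 1·e^(−5.59006) = 1.61203 + 0.0776091 + 0.00373480 = 1.69337.
⟨E⟩ = 0.646317 ε, ⟨E²⟩ = 0.844085 ε².
C_V/k_B = (⟨E²⟩ − ⟨E⟩²)/(kT)² = (0.844085 − 0.417726)/0.648025 = 0.6579.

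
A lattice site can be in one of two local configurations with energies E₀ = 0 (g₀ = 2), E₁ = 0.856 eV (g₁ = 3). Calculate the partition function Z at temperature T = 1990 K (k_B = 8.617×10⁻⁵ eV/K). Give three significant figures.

Z = 2.02

k_BT = 8.617×10⁻⁵ × 1990 K = 0.17148 eV.
Eᵢ/kT = 0, 4.9918.
Z = Σ gᵢe^(−Eᵢ/kT) = 2·e^(−0) + 3·e^(−4.9918) = 2.0000 + 0.020380 = 2.0204.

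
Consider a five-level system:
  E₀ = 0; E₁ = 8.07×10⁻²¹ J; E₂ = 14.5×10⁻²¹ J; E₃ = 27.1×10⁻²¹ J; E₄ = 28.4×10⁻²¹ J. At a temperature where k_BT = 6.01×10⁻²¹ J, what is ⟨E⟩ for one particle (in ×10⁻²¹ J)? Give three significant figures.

2.89 ×10⁻²¹ J

Eᵢ/kT = 0, 1.3428, 2.4126, 4.5092, 4.7255.
Z = Σ e^(−Eᵢ/kT) = e^(−0) + e^(−1.3428) + e^(−2.4126) + e^(−4.5092) + e^(−4.7255) = 1.0000 + 0.26111 + 0.089582 + 0.011007 + 0.0088663 = 1.3706.
⟨E⟩ = Σ Eᵢ e^(−Eᵢ/kT) / Z = (0·1.0000 + 8.07·0.26111 + 14.5·0.089582 + 27.1·0.011007 + 28.4·0.0088663) / 1.3706 = 2.89 ×10⁻²¹ J.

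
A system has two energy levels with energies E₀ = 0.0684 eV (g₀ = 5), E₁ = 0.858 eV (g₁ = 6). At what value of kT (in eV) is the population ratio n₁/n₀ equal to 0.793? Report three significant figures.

n₁/n₀ = (g₁/g₀) exp[−(E₁−E₀)/kT] = 0.793.
⇒ (E₁−E₀)/kT = ln((6/5)/0.793) = ln(1.5132) = 0.41423.
kT = 0.7896 eV / 0.41423 = 1.91 eV.

1.91 eV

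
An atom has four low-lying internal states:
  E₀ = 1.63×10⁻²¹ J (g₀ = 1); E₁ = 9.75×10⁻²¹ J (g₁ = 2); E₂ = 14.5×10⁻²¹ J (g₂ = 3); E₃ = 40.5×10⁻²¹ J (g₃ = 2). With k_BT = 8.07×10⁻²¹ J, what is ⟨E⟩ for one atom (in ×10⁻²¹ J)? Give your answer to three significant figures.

Eᵢ/kT = 0.20198, 1.2082, 1.7968, 5.0186.
Z = Σ gᵢe^(−Eᵢ/kT) = 1·e^(−0.20198) + 2·e^(−1.2082) + 3·e^(−1.7968) + 2·e^(−5.0186) = 0.81711 + 0.59747 + 0.49749 + 0.013228 = 1.9253.
⟨E⟩ = Σ Eᵢ gᵢe^(−Eᵢ/kT) / Z = (1.63·0.81711 + 9.75·0.59747 + 14.5·0.49749 + 40.5·0.013228) / 1.9253 = 7.74 ×10⁻²¹ J.

7.74 ×10⁻²¹ J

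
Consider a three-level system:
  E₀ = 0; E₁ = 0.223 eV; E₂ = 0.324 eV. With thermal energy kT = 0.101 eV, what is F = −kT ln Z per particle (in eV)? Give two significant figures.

Eᵢ/kT = 0, 2.208, 3.208.
Z = Σ e^(−Eᵢ/kT) = e^(−0) + e^(−2.208) + e^(−3.208) = 1.000 + 0.1099 + 0.04044 = 1.150.
F = −kT ln Z = −0.101 × ln(1.150) = −0.101 × 0.1398 = -0.014 eV.

-0.014 eV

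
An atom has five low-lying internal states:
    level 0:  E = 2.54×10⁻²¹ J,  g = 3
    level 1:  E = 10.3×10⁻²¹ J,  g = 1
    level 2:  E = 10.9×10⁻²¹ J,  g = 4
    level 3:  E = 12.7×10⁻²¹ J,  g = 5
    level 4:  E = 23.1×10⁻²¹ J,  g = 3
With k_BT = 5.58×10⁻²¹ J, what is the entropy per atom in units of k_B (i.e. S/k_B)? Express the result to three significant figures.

2.30

Eᵢ/kT = 0.45520, 1.8459, 1.9534, 2.2760, 4.1398.
Z = Σ gᵢe^(−Eᵢ/kT) = 3·e^(−0.45520) + 1·e^(−1.8459) + 4·e^(−1.9534) + 5·e^(−2.2760) + 3·e^(−4.1398) = 1.9030 + 0.15788 + 0.56716 + 0.51347 + 0.047778 = 3.1893.
⟨E⟩ = Σ EᵢPᵢ = 6.3546 ×10⁻²¹ J.
S/k_B = ln Z + ⟨E⟩/kT = ln(3.1893) + 6.3546/5.58 = 1.1598 + 1.1388 = 2.30.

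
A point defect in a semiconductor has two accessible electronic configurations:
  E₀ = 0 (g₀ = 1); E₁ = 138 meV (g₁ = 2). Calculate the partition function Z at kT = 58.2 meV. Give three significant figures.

Z = 1.19

Eᵢ/kT = 0, 2.3711.
Z = Σ gᵢe^(−Eᵢ/kT) = 1·e^(−0) + 2·e^(−2.3711) = 1.0000 + 0.18676 = 1.1868.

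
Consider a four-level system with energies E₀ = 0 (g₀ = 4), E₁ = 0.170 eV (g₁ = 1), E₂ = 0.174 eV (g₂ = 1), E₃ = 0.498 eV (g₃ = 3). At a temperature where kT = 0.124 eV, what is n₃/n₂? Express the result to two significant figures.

n₃/n₂ = (g₃/g₂) exp[−(E₃−E₂)/kT] = (3/1) × exp(−(0.324 eV)/(0.124 eV)) = (3/1) × exp(-2.613) = 0.22.

0.22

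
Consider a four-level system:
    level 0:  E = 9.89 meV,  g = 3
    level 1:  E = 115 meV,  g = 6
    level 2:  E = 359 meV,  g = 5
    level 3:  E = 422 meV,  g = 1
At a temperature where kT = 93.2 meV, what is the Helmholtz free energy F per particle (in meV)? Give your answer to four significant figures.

Eᵢ/kT = 0.106116, 1.23391, 3.85193, 4.52790.
Z = Σ gᵢe^(−Eᵢ/kT) = 3·e^(−0.106116) + 6·e^(−1.23391) + 5·e^(−3.85193) + 1·e^(−4.52790) = 2.69796 + 1.74691 + 0.106194 + 0.0108033 = 4.56187.
F = −kT ln Z = −93.2 × ln(4.56187) = −93.2 × 1.51773 = -141.5 meV.

-141.5 meV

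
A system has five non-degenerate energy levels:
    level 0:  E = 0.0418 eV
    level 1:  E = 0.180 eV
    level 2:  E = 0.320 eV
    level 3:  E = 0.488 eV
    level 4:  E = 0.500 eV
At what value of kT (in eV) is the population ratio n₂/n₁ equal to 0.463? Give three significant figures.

0.182 eV

n₂/n₁ = exp[−(E₂−E₁)/kT] = 0.463.
⇒ (E₂−E₁)/kT = ln(1/0.463) = ln(2.1598) = 0.77002.
kT = 0.140 eV / 0.77002 = 0.182 eV.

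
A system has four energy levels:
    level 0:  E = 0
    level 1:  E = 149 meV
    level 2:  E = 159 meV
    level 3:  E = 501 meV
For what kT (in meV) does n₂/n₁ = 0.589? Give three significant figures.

n₂/n₁ = exp[−(E₂−E₁)/kT] = 0.589.
⇒ (E₂−E₁)/kT = ln(1/0.589) = ln(1.6978) = 0.52933.
kT = 10 meV / 0.52933 = 18.9 meV.

18.9 meV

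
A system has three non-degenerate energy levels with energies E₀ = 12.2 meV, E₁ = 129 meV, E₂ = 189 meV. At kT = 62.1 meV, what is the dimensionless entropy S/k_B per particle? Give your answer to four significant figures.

0.5644

Eᵢ/kT = 0.196457, 2.07729, 3.04348.
Z = Σ e^(−Eᵢ/kT) = e^(−0.196457) + e^(−2.07729) + e^(−3.04348) = 0.821637 + 0.125269 + 0.0476687 = 0.994575.
⟨E⟩ = Σ EᵢPᵢ = 35.3850 meV.
S/k_B = ln Z + ⟨E⟩/kT = ln(0.994575) + 35.3850/62.1 = -0.00543977 + 0.569807 = 0.5644.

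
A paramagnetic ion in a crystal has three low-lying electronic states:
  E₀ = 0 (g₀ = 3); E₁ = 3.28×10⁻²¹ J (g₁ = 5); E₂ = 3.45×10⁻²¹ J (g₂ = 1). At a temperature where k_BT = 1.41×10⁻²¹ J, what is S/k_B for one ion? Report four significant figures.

1.651

Eᵢ/kT = 0, 2.32624, 2.44681.
Z = Σ gᵢe^(−Eᵢ/kT) = 3·e^(−0) + 5·e^(−2.32624) + 1·e^(−2.44681) = 3.00000 + 0.488311 + 0.0865693 = 3.57488.
⟨E⟩ = Σ EᵢPᵢ = 0.531577 ×10⁻²¹ J.
S/k_B = ln Z + ⟨E⟩/kT = ln(3.57488) + 0.531577/1.41 = 1.27393 + 0.377005 = 1.651.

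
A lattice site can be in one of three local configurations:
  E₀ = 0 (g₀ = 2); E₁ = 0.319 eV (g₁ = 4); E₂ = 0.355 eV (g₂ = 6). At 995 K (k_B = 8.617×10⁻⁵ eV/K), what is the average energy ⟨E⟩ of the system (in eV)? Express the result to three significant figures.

k_BT = 8.617×10⁻⁵ × 995 K = 0.085739 eV.
Eᵢ/kT = 0, 3.7206, 4.1405.
Z = Σ gᵢe^(−Eᵢ/kT) = 2·e^(−0) + 4·e^(−3.7206) + 6·e^(−4.1405) = 2.0000 + 0.096878 + 0.095489 = 2.1924.
⟨E⟩ = Σ Eᵢ gᵢe^(−Eᵢ/kT) / Z = (0·2.0000 + 0.319·0.096878 + 0.355·0.095489) / 2.1924 = 0.0296 eV.

0.0296 eV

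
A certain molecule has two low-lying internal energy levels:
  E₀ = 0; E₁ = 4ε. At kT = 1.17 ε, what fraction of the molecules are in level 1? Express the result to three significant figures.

Eᵢ/kT = 0, 3.4188.
Z = Σ e^(−Eᵢ/kT) = e^(−0) + e^(−3.4188) = 1.0000 + 0.032752 = 1.0328.
P₁ = e^(−E₁/kT) / Z = 0.032752/1.0328 = 0.0317.

0.0317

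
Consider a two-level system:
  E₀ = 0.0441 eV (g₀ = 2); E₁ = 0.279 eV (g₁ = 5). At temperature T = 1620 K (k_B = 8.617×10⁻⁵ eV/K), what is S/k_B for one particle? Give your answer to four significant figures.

1.609

k_BT = 8.617×10⁻⁵ × 1620 K = 0.139595 eV.
Eᵢ/kT = 0.315914, 1.99864.
Z = Σ gᵢe^(−Eᵢ/kT) = 2·e^(−0.315914) + 5·e^(−1.99864) = 1.45824 + 0.677597 = 2.13584.
⟨E⟩ = Σ EᵢPᵢ = 0.118622 eV.
S/k_B = ln Z + ⟨E⟩/kT = ln(2.13584) + 0.118622/0.139595 = 0.758860 + 0.849758 = 1.609.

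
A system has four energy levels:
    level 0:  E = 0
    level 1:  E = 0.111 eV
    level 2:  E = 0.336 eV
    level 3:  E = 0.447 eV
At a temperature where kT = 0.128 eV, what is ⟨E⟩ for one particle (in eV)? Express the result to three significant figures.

Eᵢ/kT = 0, 0.86719, 2.6250, 3.4922.
Z = Σ e^(−Eᵢ/kT) = e^(−0) + e^(−0.86719) + e^(−2.6250) + e^(−3.4922) = 1.0000 + 0.42013 + 0.072440 + 0.030434 = 1.5230.
⟨E⟩ = Σ Eᵢ e^(−Eᵢ/kT) / Z = (0·1.0000 + 0.111·0.42013 + 0.336·0.072440 + 0.447·0.030434) / 1.5230 = 0.0555 eV.

0.0555 eV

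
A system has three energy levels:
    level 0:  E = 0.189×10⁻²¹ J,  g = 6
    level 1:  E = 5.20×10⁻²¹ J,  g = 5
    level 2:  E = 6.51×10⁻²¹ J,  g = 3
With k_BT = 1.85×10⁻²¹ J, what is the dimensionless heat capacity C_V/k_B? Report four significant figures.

0.5216

Eᵢ/kT = 0.102162, 2.81081, 3.51892.
Z = Σ gᵢe^(−Eᵢ/kT) = 6·e^(−0.102162) + 5·e^(−2.81081) + 3·e^(−3.51892) = 5.41730 + 0.300781 + 0.0888943 = 5.80698.
⟨E⟩ = 0.545315, ⟨E²⟩ = 2.08266.
C_V/k_B = (⟨E²⟩ − ⟨E⟩²)/(kT)² = (2.08266 − 0.297368)/3.42250 = 0.5216.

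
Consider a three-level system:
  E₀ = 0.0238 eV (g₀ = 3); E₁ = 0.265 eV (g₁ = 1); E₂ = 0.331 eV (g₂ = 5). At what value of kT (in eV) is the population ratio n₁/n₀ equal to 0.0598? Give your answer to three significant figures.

n₁/n₀ = (g₁/g₀) exp[−(E₁−E₀)/kT] = 0.0598.
⇒ (E₁−E₀)/kT = ln((1/3)/0.0598) = ln(5.5741) = 1.7181.
kT = 0.2412 eV / 1.7181 = 0.140 eV.

0.140 eV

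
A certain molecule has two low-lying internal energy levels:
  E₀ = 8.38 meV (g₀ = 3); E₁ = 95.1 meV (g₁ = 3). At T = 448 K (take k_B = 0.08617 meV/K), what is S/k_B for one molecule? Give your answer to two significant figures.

1.4

k_BT = 0.08617 × 448 K = 38.60 meV.
Eᵢ/kT = 0.2171, 2.464.
Z = Σ gᵢe^(−Eᵢ/kT) = 3·e^(−0.2171) + 3·e^(−2.464) = 2.415 + 0.2553 = 2.670.
⟨E⟩ = Σ EᵢPᵢ = 16.67 meV.
S/k_B = ln Z + ⟨E⟩/kT = ln(2.670) + 16.67/38.60 = 0.9821 + 0.4319 = 1.4.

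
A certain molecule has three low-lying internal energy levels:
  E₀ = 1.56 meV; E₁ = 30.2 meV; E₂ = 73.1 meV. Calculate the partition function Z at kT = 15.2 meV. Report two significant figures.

Z = 1.0

Eᵢ/kT = 0.1026, 1.987, 4.809.
Z = Σ e^(−Eᵢ/kT) = e^(−0.1026) + e^(−1.987) + e^(−4.809) = 0.9025 + 0.1371 + 0.008156 = 1.048.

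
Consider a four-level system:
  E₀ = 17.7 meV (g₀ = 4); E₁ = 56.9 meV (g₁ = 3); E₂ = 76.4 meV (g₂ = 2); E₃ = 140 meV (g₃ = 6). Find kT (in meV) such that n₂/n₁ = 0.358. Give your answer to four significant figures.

n₂/n₁ = (g₂/g₁) exp[−(E₂−E₁)/kT] = 0.358.
⇒ (E₂−E₁)/kT = ln((2/3)/0.358) = ln(1.86220) = 0.621759.
kT = 19.5 meV / 0.621759 = 31.36 meV.

31.36 meV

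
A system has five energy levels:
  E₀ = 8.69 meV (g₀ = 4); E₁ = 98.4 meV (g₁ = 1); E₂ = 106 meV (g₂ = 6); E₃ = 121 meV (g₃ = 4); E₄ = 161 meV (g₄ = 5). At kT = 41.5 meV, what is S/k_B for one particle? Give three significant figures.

2.17

Eᵢ/kT = 0.20940, 2.3711, 2.5542, 2.9157, 3.8795.
Z = Σ gᵢe^(−Eᵢ/kT) = 4·e^(−0.20940) + 1·e^(−2.3711) + 6·e^(−2.5542) + 4·e^(−2.9157) + 5·e^(−3.8795) = 3.2443 + 0.093378 + 0.46653 + 0.21666 + 0.10331 = 4.1242.
⟨E⟩ = Σ EᵢPᵢ = 31.444 meV.
S/k_B = ln Z + ⟨E⟩/kT = ln(4.1242) + 31.444/41.5 = 1.4169 + 0.75769 = 2.17.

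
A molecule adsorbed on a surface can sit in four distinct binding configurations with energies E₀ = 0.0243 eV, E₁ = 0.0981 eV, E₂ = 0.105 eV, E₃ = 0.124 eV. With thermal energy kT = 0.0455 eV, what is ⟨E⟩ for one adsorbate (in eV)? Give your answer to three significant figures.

Eᵢ/kT = 0.53407, 2.1560, 2.3077, 2.7253.
Z = Σ e^(−Eᵢ/kT) = e^(−0.53407) + e^(−2.1560) + e^(−2.3077) + e^(−2.7253) = 0.58621 + 0.11579 + 0.099490 + 0.065527 = 0.86702.
⟨E⟩ = Σ Eᵢ e^(−Eᵢ/kT) / Z = (0.0243·0.58621 + 0.0981·0.11579 + 0.105·0.099490 + 0.124·0.065527) / 0.86702 = 0.0510 eV.

0.0510 eV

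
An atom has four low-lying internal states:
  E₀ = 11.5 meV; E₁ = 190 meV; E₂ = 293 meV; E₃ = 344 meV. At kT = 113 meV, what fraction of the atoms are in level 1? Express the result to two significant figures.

0.15

Eᵢ/kT = 0.1018, 1.681, 2.593, 3.044.
Z = Σ e^(−Eᵢ/kT) = e^(−0.1018) + e^(−1.681) + e^(−2.593) + e^(−3.044) = 0.9032 + 0.1862 + 0.07480 + 0.04764 = 1.212.
P₁ = e^(−E₁/kT) / Z = 0.1862/1.212 = 0.15.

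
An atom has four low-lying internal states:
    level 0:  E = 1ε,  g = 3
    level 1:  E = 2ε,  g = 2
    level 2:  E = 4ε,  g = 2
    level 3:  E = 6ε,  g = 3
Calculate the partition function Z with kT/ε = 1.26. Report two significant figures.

Z = 1.9

Eᵢ/kT = 0.7937, 1.587, 3.175, 4.762.
Z = Σ gᵢe^(−Eᵢ/kT) = 3·e^(−0.7937) + 2·e^(−1.587) + 2·e^(−3.175) + 3·e^(−4.762) = 1.357 + 0.4091 + 0.08359 + 0.02565 = 1.875.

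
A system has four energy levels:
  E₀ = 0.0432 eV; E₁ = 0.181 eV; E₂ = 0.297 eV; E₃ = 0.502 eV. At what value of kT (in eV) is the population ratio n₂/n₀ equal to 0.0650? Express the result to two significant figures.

0.093 eV

n₂/n₀ = exp[−(E₂−E₀)/kT] = 0.0650.
⇒ (E₂−E₀)/kT = ln(1/0.0650) = ln(15.38) = 2.733.
kT = 0.2538 eV / 2.733 = 0.093 eV.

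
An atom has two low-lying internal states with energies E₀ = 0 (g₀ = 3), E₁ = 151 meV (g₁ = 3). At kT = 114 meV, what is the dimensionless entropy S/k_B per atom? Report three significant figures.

1.61

Eᵢ/kT = 0, 1.3246.
Z = Σ gᵢe^(−Eᵢ/kT) = 3·e^(−0) + 3·e^(−1.3246) = 3.0000 + 0.79773 = 3.7977.
⟨E⟩ = Σ EᵢPᵢ = 31.718 meV.
S/k_B = ln Z + ⟨E⟩/kT = ln(3.7977) + 31.718/114 = 1.3344 + 0.27823 = 1.61.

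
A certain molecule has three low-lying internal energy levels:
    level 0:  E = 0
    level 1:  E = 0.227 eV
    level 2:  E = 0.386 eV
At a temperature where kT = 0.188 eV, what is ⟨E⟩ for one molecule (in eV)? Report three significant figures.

0.0823 eV

Eᵢ/kT = 0, 1.2074, 2.0532.
Z = Σ e^(−Eᵢ/kT) = e^(−0) + e^(−1.2074) + e^(−2.0532) = 1.0000 + 0.29897 + 0.12832 = 1.4273.
⟨E⟩ = Σ Eᵢ e^(−Eᵢ/kT) / Z = (0·1.0000 + 0.227·0.29897 + 0.386·0.12832) / 1.4273 = 0.0823 eV.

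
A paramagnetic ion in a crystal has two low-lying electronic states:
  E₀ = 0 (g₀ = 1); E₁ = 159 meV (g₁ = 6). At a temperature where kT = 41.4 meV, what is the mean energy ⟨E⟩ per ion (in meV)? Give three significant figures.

18.2 meV

Eᵢ/kT = 0, 3.8406.
Z = Σ gᵢe^(−Eᵢ/kT) = 1·e^(−0) + 6·e^(−3.8406) = 1.0000 + 0.12888 = 1.1289.
⟨E⟩ = Σ Eᵢ gᵢe^(−Eᵢ/kT) / Z = (0·1.0000 + 159·0.12888) / 1.1289 = 18.2 meV.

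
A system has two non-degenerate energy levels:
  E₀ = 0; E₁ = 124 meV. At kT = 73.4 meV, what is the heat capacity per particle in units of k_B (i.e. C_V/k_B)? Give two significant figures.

0.38

Eᵢ/kT = 0, 1.689.
Z = Σ e^(−Eᵢ/kT) = e^(−0) + e^(−1.689) = 1.000 + 0.1847 = 1.185.
⟨E⟩ = 19.33 meV, ⟨E²⟩ = 2397 meV².
C_V/k_B = (⟨E²⟩ − ⟨E⟩²)/(kT)² = (2397 − 373.6)/5388 = 0.38.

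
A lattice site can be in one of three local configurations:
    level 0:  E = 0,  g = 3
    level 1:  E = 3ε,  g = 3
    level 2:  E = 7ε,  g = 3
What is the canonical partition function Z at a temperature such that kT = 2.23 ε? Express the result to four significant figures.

Eᵢ/kT = 0, 1.34529, 3.13901.
Z = Σ gᵢe^(−Eᵢ/kT) = 3·e^(−0) + 3·e^(−1.34529) + 3·e^(−3.13901) = 3.00000 + 0.781392 + 0.129977 = 3.91137.

Z = 3.911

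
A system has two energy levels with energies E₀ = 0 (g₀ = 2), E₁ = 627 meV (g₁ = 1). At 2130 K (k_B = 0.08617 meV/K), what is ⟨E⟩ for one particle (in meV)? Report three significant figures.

10.1 meV

k_BT = 0.08617 × 2130 K = 183.54 meV.
Eᵢ/kT = 0, 3.4161.
Z = Σ gᵢe^(−Eᵢ/kT) = 2·e^(−0) + 1·e^(−3.4161) = 2.0000 + 0.032840 = 2.0328.
⟨E⟩ = Σ Eᵢ gᵢe^(−Eᵢ/kT) / Z = (0·2.0000 + 627·0.032840) / 2.0328 = 10.1 meV.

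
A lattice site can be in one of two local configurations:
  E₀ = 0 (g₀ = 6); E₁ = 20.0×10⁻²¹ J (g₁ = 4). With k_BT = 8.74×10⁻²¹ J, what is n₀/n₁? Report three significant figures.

n₀/n₁ = (g₀/g₁) exp[−(E₀−E₁)/kT] = (6/4) × exp(−(-20.0 ×10⁻²¹ J)/(8.74 ×10⁻²¹ J)) = (6/4) × exp(2.2883) = 14.8.

14.8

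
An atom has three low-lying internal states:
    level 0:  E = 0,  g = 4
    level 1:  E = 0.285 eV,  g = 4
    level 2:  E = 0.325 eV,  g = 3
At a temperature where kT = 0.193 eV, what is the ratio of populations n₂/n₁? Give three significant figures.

0.610

n₂/n₁ = (g₂/g₁) exp[−(E₂−E₁)/kT] = (3/4) × exp(−(0.040 eV)/(0.193 eV)) = (3/4) × exp(-0.20725) = 0.610.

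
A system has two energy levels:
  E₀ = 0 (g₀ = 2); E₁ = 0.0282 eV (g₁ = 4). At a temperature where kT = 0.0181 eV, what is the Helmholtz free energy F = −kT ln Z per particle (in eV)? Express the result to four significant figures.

-0.01891 eV

Eᵢ/kT = 0, 1.55801.
Z = Σ gᵢe^(−Eᵢ/kT) = 2·e^(−0) + 4·e^(−1.55801) = 2.00000 + 0.842219 = 2.84222.
F = −kT ln Z = −0.0181 × ln(2.84222) = −0.0181 × 1.04459 = -0.01891 eV.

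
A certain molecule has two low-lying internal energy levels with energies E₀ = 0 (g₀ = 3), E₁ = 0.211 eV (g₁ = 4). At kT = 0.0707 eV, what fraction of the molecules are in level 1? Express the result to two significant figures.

Eᵢ/kT = 0, 2.984.
Z = Σ gᵢe^(−Eᵢ/kT) = 3·e^(−0) + 4·e^(−2.984) = 3.000 + 0.2024 = 3.202.
P₁ = g₁ e^(−E₁/kT) / Z = 0.2024/3.202 = 0.063.

0.063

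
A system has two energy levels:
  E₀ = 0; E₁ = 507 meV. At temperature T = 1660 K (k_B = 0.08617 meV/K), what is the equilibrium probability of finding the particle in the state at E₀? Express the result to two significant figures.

0.97

k_BT = 0.08617 × 1660 K = 143.0 meV.
Eᵢ/kT = 0, 3.545.
Z = Σ e^(−Eᵢ/kT) = e^(−0) + e^(−3.545) = 1.000 + 0.02887 = 1.029.
P₀ = e^(−E₀/kT) / Z = 1.000/1.029 = 0.97.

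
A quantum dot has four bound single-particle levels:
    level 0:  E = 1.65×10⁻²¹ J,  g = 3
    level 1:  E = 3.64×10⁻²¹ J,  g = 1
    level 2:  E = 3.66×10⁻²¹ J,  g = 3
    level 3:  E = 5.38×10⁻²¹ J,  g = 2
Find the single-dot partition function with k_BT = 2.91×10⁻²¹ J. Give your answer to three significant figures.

Z = 3.16

Eᵢ/kT = 0.56701, 1.2509, 1.2577, 1.8488.
Z = Σ gᵢe^(−Eᵢ/kT) = 3·e^(−0.56701) + 1·e^(−1.2509) + 3·e^(−1.2577) + 2·e^(−1.8488) = 1.7017 + 0.28625 + 0.85292 + 0.31485 = 3.1557.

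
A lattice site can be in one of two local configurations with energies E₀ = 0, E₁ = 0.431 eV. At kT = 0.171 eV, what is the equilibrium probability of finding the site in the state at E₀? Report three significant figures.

Eᵢ/kT = 0, 2.5205.
Z = Σ e^(−Eᵢ/kT) = e^(−0) + e^(−2.5205) = 1.0000 + 0.080419 = 1.0804.
P₀ = e^(−E₀/kT) / Z = 1.0000/1.0804 = 0.926.

0.926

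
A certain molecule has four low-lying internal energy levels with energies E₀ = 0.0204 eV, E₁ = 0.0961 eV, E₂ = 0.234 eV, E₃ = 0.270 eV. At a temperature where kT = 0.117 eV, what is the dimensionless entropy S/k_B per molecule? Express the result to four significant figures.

Eᵢ/kT = 0.174359, 0.821368, 2.00000, 2.30769.
Z = Σ e^(−Eᵢ/kT) = e^(−0.174359) + e^(−0.821368) + e^(−2.00000) + e^(−2.30769) = 0.839995 + 0.439830 + 0.135335 + 0.0994908 = 1.51465.
⟨E⟩ = Σ EᵢPᵢ = 0.0778625 eV.
S/k_B = ln Z + ⟨E⟩/kT = ln(1.51465) + 0.0778625/0.117 = 0.415184 + 0.665491 = 1.081.

1.081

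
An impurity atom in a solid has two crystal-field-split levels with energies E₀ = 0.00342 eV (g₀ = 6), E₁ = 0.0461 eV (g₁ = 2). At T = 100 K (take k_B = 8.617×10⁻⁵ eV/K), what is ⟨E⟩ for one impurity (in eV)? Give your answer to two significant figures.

k_BT = 8.617×10⁻⁵ × 100 K = 0.008617 eV.
Eᵢ/kT = 0.3969, 5.350.
Z = Σ gᵢe^(−Eᵢ/kT) = 6·e^(−0.3969) + 2·e^(−5.350) = 4.034 + 0.009496 = 4.043.
⟨E⟩ = Σ Eᵢ gᵢe^(−Eᵢ/kT) / Z = (0.00342·4.034 + 0.0461·0.009496) / 4.043 = 0.0035 eV.

0.0035 eV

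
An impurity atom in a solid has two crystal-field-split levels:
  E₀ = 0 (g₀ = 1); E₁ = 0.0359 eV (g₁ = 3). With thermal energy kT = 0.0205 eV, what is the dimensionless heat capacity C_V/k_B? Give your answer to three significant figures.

0.691

Eᵢ/kT = 0, 1.7512.
Z = Σ gᵢe^(−Eᵢ/kT) = 1·e^(−0) + 3·e^(−1.7512) = 1.0000 + 0.52070 = 1.5207.
⟨E⟩ = 0.012292 eV, ⟨E²⟩ = 0.00044130 eV².
C_V/k_B = (⟨E²⟩ − ⟨E⟩²)/(kT)² = (0.00044130 − 0.00015109)/0.00042025 = 0.691.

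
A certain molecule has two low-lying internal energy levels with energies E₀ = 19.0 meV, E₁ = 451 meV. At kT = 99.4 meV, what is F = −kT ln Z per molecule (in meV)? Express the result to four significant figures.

17.72 meV

Eᵢ/kT = 0.191147, 4.53722.
Z = Σ e^(−Eᵢ/kT) = e^(−0.191147) + e^(−4.53722) = 0.826011 + 0.0107031 = 0.836714.
F = −kT ln Z = −99.4 × ln(0.836714) = −99.4 × -0.178273 = 17.72 meV.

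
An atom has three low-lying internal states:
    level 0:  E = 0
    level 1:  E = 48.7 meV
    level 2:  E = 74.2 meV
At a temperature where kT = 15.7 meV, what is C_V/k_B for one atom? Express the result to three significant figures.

Eᵢ/kT = 0, 3.1019, 4.7261.
Z = Σ e^(−Eᵢ/kT) = e^(−0) + e^(−3.1019) + e^(−4.7261) = 1.0000 + 0.044964 + 0.0088610 = 1.0538.
⟨E⟩ = 2.7019 meV, ⟨E²⟩ = 147.49 meV².
C_V/k_B = (⟨E²⟩ − ⟨E⟩²)/(kT)² = (147.49 − 7.3003)/246.49 = 0.569.

0.569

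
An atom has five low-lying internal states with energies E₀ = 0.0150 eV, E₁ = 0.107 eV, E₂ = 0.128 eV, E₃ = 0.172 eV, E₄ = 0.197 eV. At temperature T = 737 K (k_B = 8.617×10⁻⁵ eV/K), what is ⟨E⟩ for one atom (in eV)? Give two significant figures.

0.057 eV

k_BT = 8.617×10⁻⁵ × 737 K = 0.06351 eV.
Eᵢ/kT = 0.2362, 1.685, 2.015, 2.708, 3.102.
Z = Σ e^(−Eᵢ/kT) = e^(−0.2362) + e^(−1.685) + e^(−2.015) + e^(−2.708) + e^(−3.102) = 0.7896 + 0.1854 + 0.1333 + 0.06667 + 0.04496 = 1.220.
⟨E⟩ = Σ Eᵢ e^(−Eᵢ/kT) / Z = (0.0150·0.7896 + 0.107·0.1854 + 0.128·0.1333 + 0.172·0.06667 + 0.197·0.04496) / 1.220 = 0.057 eV.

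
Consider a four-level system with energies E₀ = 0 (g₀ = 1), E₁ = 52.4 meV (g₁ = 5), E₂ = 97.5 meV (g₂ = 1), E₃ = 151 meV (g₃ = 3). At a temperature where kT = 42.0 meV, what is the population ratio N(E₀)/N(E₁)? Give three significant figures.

n₀/n₁ = (g₀/g₁) exp[−(E₀−E₁)/kT] = (1/5) × exp(−(-52.4 meV)/(42.0 meV)) = (1/5) × exp(1.2476) = 0.696.

0.696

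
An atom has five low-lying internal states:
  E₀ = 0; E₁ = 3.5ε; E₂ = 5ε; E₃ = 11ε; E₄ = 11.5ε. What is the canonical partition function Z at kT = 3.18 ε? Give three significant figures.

Z = 1.60

Eᵢ/kT = 0, 1.1006, 1.5723, 3.4591, 3.6164.
Z = Σ e^(−Eᵢ/kT) = e^(−0) + e^(−1.1006) + e^(−1.5723) + e^(−3.4591) + e^(−3.6164) = 1.0000 + 0.33267 + 0.20757 + 0.031458 + 0.026879 = 1.5986.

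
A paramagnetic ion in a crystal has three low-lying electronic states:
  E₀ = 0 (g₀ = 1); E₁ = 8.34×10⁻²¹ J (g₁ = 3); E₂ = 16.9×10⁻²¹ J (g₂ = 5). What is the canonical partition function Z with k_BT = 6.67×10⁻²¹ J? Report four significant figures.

Eᵢ/kT = 0, 1.25037, 2.53373.
Z = Σ gᵢe^(−Eᵢ/kT) = 1·e^(−0) + 3·e^(−1.25037) + 5·e^(−2.53373) = 1.00000 + 0.859196 + 0.396812 = 2.25601.

Z = 2.256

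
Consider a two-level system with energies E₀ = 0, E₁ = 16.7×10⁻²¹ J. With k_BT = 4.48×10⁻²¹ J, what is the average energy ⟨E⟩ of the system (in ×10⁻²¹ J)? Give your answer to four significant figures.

Eᵢ/kT = 0, 3.72768.
Z = Σ e^(−Eᵢ/kT) = e^(−0) + e^(−3.72768) = 1.00000 + 0.0240486 = 1.02405.
⟨E⟩ = Σ Eᵢ e^(−Eᵢ/kT) / Z = (0·1.00000 + 16.7·0.0240486) / 1.02405 = 0.3922 ×10⁻²¹ J.

0.3922 ×10⁻²¹ J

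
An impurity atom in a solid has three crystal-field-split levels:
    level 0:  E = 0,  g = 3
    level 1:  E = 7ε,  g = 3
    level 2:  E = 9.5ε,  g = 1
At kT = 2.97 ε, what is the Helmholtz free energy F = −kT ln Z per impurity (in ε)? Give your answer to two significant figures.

-3.6 ε

Eᵢ/kT = 0, 2.357, 3.199.
Z = Σ gᵢe^(−Eᵢ/kT) = 3·e^(−0) + 3·e^(−2.357) + 1·e^(−3.199) = 3.000 + 0.2841 + 0.04080 = 3.325.
F = −kT ln Z = −2.97 × ln(3.325) = −2.97 × 1.201 = -3.6 ε.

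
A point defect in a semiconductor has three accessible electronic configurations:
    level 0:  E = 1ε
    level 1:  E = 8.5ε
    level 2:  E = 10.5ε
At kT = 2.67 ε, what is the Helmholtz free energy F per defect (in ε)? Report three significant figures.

0.773 ε

Eᵢ/kT = 0.37453, 3.1835, 3.9326.
Z = Σ e^(−Eᵢ/kT) = e^(−0.37453) + e^(−3.1835) + e^(−3.9326) = 0.68761 + 0.041440 + 0.019593 = 0.74864.
F = −kT ln Z = −2.67 × ln(0.74864) = −2.67 × -0.28950 = 0.773 ε.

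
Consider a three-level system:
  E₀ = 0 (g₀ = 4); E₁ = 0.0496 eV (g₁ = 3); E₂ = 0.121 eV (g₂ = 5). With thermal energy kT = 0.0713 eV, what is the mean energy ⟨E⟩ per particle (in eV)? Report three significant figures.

0.0289 eV

Eᵢ/kT = 0, 0.69565, 1.6971.
Z = Σ gᵢe^(−Eᵢ/kT) = 4·e^(−0) + 3·e^(−0.69565) + 5·e^(−1.6971) = 4.0000 + 1.4963 + 0.91607 = 6.4124.
⟨E⟩ = Σ Eᵢ gᵢe^(−Eᵢ/kT) / Z = (0·4.0000 + 0.0496·1.4963 + 0.121·0.91607) / 6.4124 = 0.0289 eV.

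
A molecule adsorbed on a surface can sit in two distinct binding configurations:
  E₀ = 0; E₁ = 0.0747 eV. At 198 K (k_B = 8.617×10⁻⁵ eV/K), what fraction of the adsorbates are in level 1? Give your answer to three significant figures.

0.0124

k_BT = 8.617×10⁻⁵ × 198 K = 0.017062 eV.
Eᵢ/kT = 0, 4.3782.
Z = Σ e^(−Eᵢ/kT) = e^(−0) + e^(−4.3782) = 1.0000 + 0.012548 = 1.0125.
P₁ = e^(−E₁/kT) / Z = 0.012548/1.0125 = 0.0124.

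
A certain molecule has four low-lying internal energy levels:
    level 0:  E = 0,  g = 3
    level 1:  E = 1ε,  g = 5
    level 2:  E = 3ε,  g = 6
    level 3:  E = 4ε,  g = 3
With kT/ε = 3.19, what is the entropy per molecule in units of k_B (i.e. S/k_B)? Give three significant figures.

2.74

Eᵢ/kT = 0, 0.31348, 0.94044, 1.2539.
Z = Σ gᵢe^(−Eᵢ/kT) = 3·e^(−0) + 5·e^(−0.31348) + 6·e^(−0.94044) + 3·e^(−1.2539) = 3.0000 + 3.6545 + 2.3427 + 0.85617 = 9.8534.
⟨E⟩ = Σ EᵢPᵢ = 1.4317 ε.
S/k_B = ln Z + ⟨E⟩/kT = ln(9.8534) + 1.4317/3.19 = 2.2878 + 0.44881 = 2.74.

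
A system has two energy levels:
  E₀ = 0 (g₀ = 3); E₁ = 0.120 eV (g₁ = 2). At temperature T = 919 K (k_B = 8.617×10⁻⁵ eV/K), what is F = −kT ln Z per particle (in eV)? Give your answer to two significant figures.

k_BT = 8.617×10⁻⁵ × 919 K = 0.07919 eV.
Eᵢ/kT = 0, 1.515.
Z = Σ gᵢe^(−Eᵢ/kT) = 3·e^(−0) + 2·e^(−1.515) = 3.000 + 0.4396 = 3.440.
F = −kT ln Z = −0.07919 × ln(3.440) = −0.07919 × 1.235 = -0.098 eV.

-0.098 eV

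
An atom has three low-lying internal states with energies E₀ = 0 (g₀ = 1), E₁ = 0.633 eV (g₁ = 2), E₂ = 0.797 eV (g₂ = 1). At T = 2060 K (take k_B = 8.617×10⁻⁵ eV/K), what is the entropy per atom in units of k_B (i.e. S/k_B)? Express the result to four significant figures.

0.3016

k_BT = 8.617×10⁻⁵ × 2060 K = 0.177510 eV.
Eᵢ/kT = 0, 3.56600, 4.48989.
Z = Σ gᵢe^(−Eᵢ/kT) = 1·e^(−0) + 2·e^(−3.56600) + 1·e^(−4.48989) = 1.00000 + 0.0565374 + 0.0112219 = 1.06776.
⟨E⟩ = Σ EᵢPᵢ = 0.0418933 eV.
S/k_B = ln Z + ⟨E⟩/kT = ln(1.06776) + 0.0418933/0.177510 = 0.0655630 + 0.236005 = 0.3016.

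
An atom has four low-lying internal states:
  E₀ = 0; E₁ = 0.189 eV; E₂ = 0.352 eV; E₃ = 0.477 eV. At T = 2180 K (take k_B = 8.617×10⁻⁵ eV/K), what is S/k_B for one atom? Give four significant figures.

1.004

k_BT = 8.617×10⁻⁵ × 2180 K = 0.187851 eV.
Eᵢ/kT = 0, 1.00612, 1.87383, 2.53925.
Z = Σ e^(−Eᵢ/kT) = e^(−0) + e^(−1.00612) + e^(−1.87383) + e^(−2.53925) = 1.00000 + 0.365635 + 0.153534 + 0.0789256 = 1.59809.
⟨E⟩ = Σ EᵢPᵢ = 0.100618 eV.
S/k_B = ln Z + ⟨E⟩/kT = ln(1.59809) + 0.100618/0.187851 = 0.468809 + 0.535627 = 1.004.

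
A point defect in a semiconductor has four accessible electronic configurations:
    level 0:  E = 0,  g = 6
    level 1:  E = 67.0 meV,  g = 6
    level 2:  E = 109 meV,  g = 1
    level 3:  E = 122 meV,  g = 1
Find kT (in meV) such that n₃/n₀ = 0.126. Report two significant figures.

440 meV

n₃/n₀ = (g₃/g₀) exp[−(E₃−E₀)/kT] = 0.126.
⇒ (E₃−E₀)/kT = ln((1/6)/0.126) = ln(1.323) = 0.2799.
kT = 122 meV / 0.2799 = 440 meV.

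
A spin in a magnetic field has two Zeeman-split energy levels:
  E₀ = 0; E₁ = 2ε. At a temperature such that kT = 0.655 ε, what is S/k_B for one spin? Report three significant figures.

Eᵢ/kT = 0, 3.0534.
Z = Σ e^(−Eᵢ/kT) = e^(−0) + e^(−3.0534) = 1.0000 + 0.047198 = 1.0472.
⟨E⟩ = Σ EᵢPᵢ = 0.090141 ε.
S/k_B = ln Z + ⟨E⟩/kT = ln(1.0472) + 0.090141/0.655 = 0.046120 + 0.13762 = 0.184.

0.184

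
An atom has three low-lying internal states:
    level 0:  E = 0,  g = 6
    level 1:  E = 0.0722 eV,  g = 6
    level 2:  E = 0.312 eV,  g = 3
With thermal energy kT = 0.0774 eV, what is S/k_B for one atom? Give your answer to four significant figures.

2.417

Eᵢ/kT = 0, 0.932817, 4.03101.
Z = Σ gᵢe^(−Eᵢ/kT) = 6·e^(−0) + 6·e^(−0.932817) + 3·e^(−4.03101) = 6.00000 + 2.36066 + 0.0532692 = 8.41393.
⟨E⟩ = Σ EᵢPᵢ = 0.0222321 eV.
S/k_B = ln Z + ⟨E⟩/kT = ln(8.41393) + 0.0222321/0.0774 = 2.12989 + 0.287236 = 2.417.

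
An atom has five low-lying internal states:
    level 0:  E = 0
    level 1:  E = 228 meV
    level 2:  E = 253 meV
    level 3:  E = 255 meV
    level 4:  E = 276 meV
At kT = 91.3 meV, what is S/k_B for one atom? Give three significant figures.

0.783

Eᵢ/kT = 0, 2.4973, 2.7711, 2.7930, 3.0230.
Z = Σ e^(−Eᵢ/kT) = e^(−0) + e^(−2.4973) + e^(−2.7711) + e^(−2.7930) + e^(−3.0230) = 1.0000 + 0.082307 + 0.062593 + 0.061237 + 0.048655 = 1.2548.
⟨E⟩ = Σ EᵢPᵢ = 50.722 meV.
S/k_B = ln Z + ⟨E⟩/kT = ln(1.2548) + 50.722/91.3 = 0.22698 + 0.55555 = 0.783.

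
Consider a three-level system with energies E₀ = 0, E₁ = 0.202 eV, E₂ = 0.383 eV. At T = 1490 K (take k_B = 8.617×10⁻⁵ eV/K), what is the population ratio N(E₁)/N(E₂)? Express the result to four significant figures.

k_BT = 8.617×10⁻⁵ × 1490 K = 0.128393 eV.
n₁/n₂ = exp[−(E₁−E₂)/kT] = exp(−(-0.181 eV)/(0.128393 eV)) = exp(1.40973) = 4.095.

4.095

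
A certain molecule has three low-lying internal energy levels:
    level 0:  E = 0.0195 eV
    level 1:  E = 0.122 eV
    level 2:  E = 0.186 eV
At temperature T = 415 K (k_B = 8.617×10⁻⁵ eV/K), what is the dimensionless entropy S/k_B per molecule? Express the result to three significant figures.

0.259

k_BT = 8.617×10⁻⁵ × 415 K = 0.035761 eV.
Eᵢ/kT = 0.54529, 3.4115, 5.2012.
Z = Σ e^(−Eᵢ/kT) = e^(−0.54529) + e^(−3.4115) + e^(−5.2012) = 0.57967 + 0.032992 + 0.0055099 = 0.61817.
⟨E⟩ = Σ EᵢPᵢ = 0.026455 eV.
S/k_B = ln Z + ⟨E⟩/kT = ln(0.61817) + 0.026455/0.035761 = -0.48099 + 0.73977 = 0.259.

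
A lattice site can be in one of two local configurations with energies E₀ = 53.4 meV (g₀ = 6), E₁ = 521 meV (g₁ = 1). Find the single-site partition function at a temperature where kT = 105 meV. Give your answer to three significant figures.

Z = 3.62

Eᵢ/kT = 0.50857, 4.9619.
Z = Σ gᵢe^(−Eᵢ/kT) = 6·e^(−0.50857) + 1·e^(−4.9619) = 3.6081 + 0.0069996 = 3.6151.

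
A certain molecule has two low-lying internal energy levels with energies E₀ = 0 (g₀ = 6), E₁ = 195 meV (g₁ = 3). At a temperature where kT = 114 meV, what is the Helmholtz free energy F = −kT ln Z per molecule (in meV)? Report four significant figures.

Eᵢ/kT = 0, 1.71053.
Z = Σ gᵢe^(−Eᵢ/kT) = 6·e^(−0) + 3·e^(−1.71053) = 6.00000 + 0.542310 = 6.54231.
F = −kT ln Z = −114 × ln(6.54231) = −114 × 1.87829 = -214.1 meV.

-214.1 meV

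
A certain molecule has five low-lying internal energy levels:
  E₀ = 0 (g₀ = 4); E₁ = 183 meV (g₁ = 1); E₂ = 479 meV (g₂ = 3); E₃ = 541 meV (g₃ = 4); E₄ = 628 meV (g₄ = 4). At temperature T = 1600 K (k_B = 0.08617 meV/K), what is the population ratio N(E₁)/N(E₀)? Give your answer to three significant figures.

k_BT = 0.08617 × 1600 K = 137.87 meV.
n₁/n₀ = (g₁/g₀) exp[−(E₁−E₀)/kT] = (1/4) × exp(−(183 meV)/(137.87 meV)) = (1/4) × exp(-1.3273) = 0.0663.

0.0663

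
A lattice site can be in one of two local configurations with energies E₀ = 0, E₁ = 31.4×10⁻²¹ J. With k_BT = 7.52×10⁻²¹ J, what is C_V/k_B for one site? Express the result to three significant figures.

0.260

Eᵢ/kT = 0, 4.1755.
Z = Σ e^(−Eᵢ/kT) = e^(−0) + e^(−4.1755) = 1.0000 + 0.015368 = 1.0154.
⟨E⟩ = 0.47524, ⟨E²⟩ = 14.922.
C_V/k_B = (⟨E²⟩ − ⟨E⟩²)/(kT)² = (14.922 − 0.22585)/56.550 = 0.260.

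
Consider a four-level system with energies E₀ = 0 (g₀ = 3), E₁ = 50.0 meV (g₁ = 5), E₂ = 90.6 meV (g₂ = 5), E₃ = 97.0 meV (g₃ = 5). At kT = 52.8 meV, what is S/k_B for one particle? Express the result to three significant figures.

2.62

Eᵢ/kT = 0, 0.94697, 1.7159, 1.8371.
Z = Σ gᵢe^(−Eᵢ/kT) = 3·e^(−0) + 5·e^(−0.94697) + 5·e^(−1.7159) + 5·e^(−1.8371) = 3.0000 + 1.9396 + 0.89901 + 0.79639 = 6.6350.
⟨E⟩ = Σ EᵢPᵢ = 38.535 meV.
S/k_B = ln Z + ⟨E⟩/kT = ln(6.6350) + 38.535/52.8 = 1.8924 + 0.72983 = 2.62.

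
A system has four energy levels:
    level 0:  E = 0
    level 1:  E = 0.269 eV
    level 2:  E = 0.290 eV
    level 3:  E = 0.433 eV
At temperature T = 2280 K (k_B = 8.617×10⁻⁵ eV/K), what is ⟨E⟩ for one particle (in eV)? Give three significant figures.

0.115 eV

k_BT = 8.617×10⁻⁵ × 2280 K = 0.19647 eV.
Eᵢ/kT = 0, 1.3692, 1.4761, 2.2039.
Z = Σ e^(−Eᵢ/kT) = e^(−0) + e^(−1.3692) + e^(−1.4761) + e^(−2.2039) = 1.0000 + 0.25431 + 0.22853 + 0.11037 = 1.5932.
⟨E⟩ = Σ Eᵢ e^(−Eᵢ/kT) / Z = (0·1.0000 + 0.269·0.25431 + 0.290·0.22853 + 0.433·0.11037) / 1.5932 = 0.115 eV.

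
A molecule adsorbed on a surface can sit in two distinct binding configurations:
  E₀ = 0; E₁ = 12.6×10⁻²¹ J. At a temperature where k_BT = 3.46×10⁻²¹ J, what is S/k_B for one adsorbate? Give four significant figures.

0.1189

Eᵢ/kT = 0, 3.64162.
Z = Σ e^(−Eᵢ/kT) = e^(−0) + e^(−3.64162) = 1.00000 + 0.0262098 = 1.02621.
⟨E⟩ = Σ EᵢPᵢ = 0.321809 ×10⁻²¹ J.
S/k_B = ln Z + ⟨E⟩/kT = ln(1.02621) + 0.321809/3.46 = 0.0258724 + 0.0930084 = 0.1189.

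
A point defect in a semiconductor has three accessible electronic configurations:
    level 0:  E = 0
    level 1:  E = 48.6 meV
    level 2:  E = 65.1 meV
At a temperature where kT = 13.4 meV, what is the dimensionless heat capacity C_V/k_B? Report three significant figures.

0.499

Eᵢ/kT = 0, 3.6269, 4.8582.
Z = Σ e^(−Eᵢ/kT) = e^(−0) + e^(−3.6269) + e^(−4.8582) = 1.0000 + 0.026599 + 0.0077644 = 1.0344.
⟨E⟩ = 1.7384 meV, ⟨E²⟩ = 92.548 meV².
C_V/k_B = (⟨E²⟩ − ⟨E⟩²)/(kT)² = (92.548 − 3.0220)/179.56 = 0.499.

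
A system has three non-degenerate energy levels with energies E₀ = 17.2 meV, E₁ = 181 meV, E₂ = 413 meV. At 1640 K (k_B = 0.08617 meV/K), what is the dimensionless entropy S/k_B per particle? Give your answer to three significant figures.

k_BT = 0.08617 × 1640 K = 141.32 meV.
Eᵢ/kT = 0.12171, 1.2808, 2.9224.
Z = Σ e^(−Eᵢ/kT) = e^(−0.12171) + e^(−1.2808) + e^(−2.9224) = 0.88541 + 0.27781 + 0.053804 = 1.2170.
⟨E⟩ = Σ EᵢPᵢ = 72.090 meV.
S/k_B = ln Z + ⟨E⟩/kT = ln(1.2170) + 72.090/141.32 = 0.19639 + 0.51012 = 0.707.

0.707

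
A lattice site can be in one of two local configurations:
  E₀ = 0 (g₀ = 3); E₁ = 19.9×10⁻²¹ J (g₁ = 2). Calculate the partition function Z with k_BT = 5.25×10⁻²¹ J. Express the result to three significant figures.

Z = 3.05

Eᵢ/kT = 0, 3.7905.
Z = Σ gᵢe^(−Eᵢ/kT) = 3·e^(−0) + 2·e^(−3.7905) = 3.0000 + 0.045169 = 3.0452.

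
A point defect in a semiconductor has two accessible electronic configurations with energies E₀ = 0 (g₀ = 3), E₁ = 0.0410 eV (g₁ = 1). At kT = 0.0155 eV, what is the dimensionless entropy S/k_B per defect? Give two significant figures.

1.2

Eᵢ/kT = 0, 2.645.
Z = Σ gᵢe^(−Eᵢ/kT) = 3·e^(−0) + 1·e^(−2.645) = 3.000 + 0.07101 = 3.071.
⟨E⟩ = Σ EᵢPᵢ = 0.0009480 eV.
S/k_B = ln Z + ⟨E⟩/kT = ln(3.071) + 0.0009480/0.0155 = 1.122 + 0.06116 = 1.2.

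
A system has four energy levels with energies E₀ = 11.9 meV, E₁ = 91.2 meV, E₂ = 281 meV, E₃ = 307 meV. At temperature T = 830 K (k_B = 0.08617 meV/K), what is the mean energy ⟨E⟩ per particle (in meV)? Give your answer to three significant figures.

39.1 meV

k_BT = 0.08617 × 830 K = 71.521 meV.
Eᵢ/kT = 0.16638, 1.2751, 3.9289, 4.2924.
Z = Σ e^(−Eᵢ/kT) = e^(−0.16638) + e^(−1.2751) + e^(−3.9289) + e^(−4.2924) = 0.84672 + 0.27940 + 0.019665 + 0.013672 = 1.1595.
⟨E⟩ = Σ Eᵢ e^(−Eᵢ/kT) / Z = (11.9·0.84672 + 91.2·0.27940 + 281·0.019665 + 307·0.013672) / 1.1595 = 39.1 meV.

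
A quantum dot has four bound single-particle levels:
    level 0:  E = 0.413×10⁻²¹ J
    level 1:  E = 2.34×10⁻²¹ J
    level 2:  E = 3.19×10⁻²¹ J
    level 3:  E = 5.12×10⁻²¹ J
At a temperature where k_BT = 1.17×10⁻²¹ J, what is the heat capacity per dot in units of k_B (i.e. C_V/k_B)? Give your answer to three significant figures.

Eᵢ/kT = 0.35299, 2.0000, 2.7265, 4.3761.
Z = Σ e^(−Eᵢ/kT) = e^(−0.35299) + e^(−2.0000) + e^(−2.7265) + e^(−4.3761) = 0.70258 + 0.13534 + 0.065448 + 0.012574 = 0.91594.
⟨E⟩ = 0.96078, ⟨E²⟩ = 2.0269.
C_V/k_B = (⟨E²⟩ − ⟨E⟩²)/(kT)² = (2.0269 − 0.92310)/1.3689 = 0.806.

0.806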